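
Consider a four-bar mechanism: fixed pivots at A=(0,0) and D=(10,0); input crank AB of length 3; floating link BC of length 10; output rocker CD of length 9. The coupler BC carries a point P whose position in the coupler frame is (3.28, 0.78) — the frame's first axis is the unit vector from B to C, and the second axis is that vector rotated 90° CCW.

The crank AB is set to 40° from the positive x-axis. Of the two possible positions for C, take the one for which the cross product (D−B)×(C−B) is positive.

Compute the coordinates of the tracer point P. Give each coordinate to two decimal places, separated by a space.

A=(0,0), D=(10.00,0)
B = A + 3.00·(cos40°, sin40°) = (2.2981, 1.9284)
|BD| = 7.9396
circle(B,10.00) ∩ circle(D,9.00): a=5.1663, h=8.5621
  candidates: C₊=(9.3893,8.9793) cross=67.979; C₋=(5.2302,-7.6321) cross=-67.979
  mode + wants cross > 0 → take C=(9.3893,8.9793) (cross=67.979)
ex = (C−B)/|BC| = (0.7091,0.7051); ey = (-0.7051,0.7091)
P = B + 3.28·ex + 0.78·ey = (4.0741,4.7942)

4.07 4.79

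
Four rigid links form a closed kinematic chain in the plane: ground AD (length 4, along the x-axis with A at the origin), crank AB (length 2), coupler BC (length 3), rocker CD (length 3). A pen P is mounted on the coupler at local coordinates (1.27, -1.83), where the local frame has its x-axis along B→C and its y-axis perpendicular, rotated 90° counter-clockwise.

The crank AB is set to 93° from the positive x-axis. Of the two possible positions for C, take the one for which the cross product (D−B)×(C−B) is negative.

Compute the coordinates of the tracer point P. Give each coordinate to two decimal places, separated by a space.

-1.27 0.10

A=(0,0), D=(4.00,0)
B = A + 2.00·(cos93°, sin93°) = (-0.1047, 1.9973)
|BD| = 4.5648
circle(B,3.00) ∩ circle(D,3.00): a=2.2824, h=1.9470
  candidates: C₊=(2.7995,2.7493) cross=8.887; C₋=(1.0958,-0.7521) cross=-8.887
  mode - wants cross < 0 → take C=(1.0958,-0.7521) (cross=-8.887)
ex = (C−B)/|BC| = (0.4002,-0.9164); ey = (0.9164,0.4002)
P = B + 1.27·ex + -1.83·ey = (-1.2736,0.1011)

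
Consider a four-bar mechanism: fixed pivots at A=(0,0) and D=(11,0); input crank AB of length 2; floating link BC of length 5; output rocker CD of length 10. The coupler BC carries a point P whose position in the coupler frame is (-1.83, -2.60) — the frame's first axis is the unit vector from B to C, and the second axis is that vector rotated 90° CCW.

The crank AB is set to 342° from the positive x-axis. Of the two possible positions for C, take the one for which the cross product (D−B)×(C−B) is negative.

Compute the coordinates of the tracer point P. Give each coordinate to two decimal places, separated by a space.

A=(0,0), D=(11.00,0)
B = A + 2.00·(cos342°, sin342°) = (1.9021, -0.6180)
|BD| = 9.1189
circle(B,5.00) ∩ circle(D,10.00): a=0.4471, h=4.9800
  candidates: C₊=(2.0106,4.3808) cross=45.412; C₋=(2.6857,-5.5563) cross=-45.412
  mode - wants cross < 0 → take C=(2.6857,-5.5563) (cross=-45.412)
ex = (C−B)/|BC| = (0.1567,-0.9876); ey = (0.9876,0.1567)
P = B + -1.83·ex + -2.60·ey = (-0.9525,0.7819)

-0.95 0.78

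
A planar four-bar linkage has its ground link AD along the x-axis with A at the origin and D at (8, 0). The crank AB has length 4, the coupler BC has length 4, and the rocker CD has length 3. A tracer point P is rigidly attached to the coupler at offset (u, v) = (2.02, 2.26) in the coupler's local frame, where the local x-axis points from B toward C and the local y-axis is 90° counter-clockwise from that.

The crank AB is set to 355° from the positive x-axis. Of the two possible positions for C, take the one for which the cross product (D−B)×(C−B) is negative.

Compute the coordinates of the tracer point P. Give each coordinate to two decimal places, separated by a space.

A=(0,0), D=(8.00,0)
B = A + 4.00·(cos355°, sin355°) = (3.9848, -0.3486)
|BD| = 4.0303
circle(B,4.00) ∩ circle(D,3.00): a=2.8836, h=2.7722
  candidates: C₊=(6.6178,2.6626) cross=11.173; C₋=(7.0973,-2.8610) cross=-11.173
  mode - wants cross < 0 → take C=(7.0973,-2.8610) (cross=-11.173)
ex = (C−B)/|BC| = (0.7781,-0.6281); ey = (0.6281,0.7781)
P = B + 2.02·ex + 2.26·ey = (6.9761,0.1412)

6.98 0.14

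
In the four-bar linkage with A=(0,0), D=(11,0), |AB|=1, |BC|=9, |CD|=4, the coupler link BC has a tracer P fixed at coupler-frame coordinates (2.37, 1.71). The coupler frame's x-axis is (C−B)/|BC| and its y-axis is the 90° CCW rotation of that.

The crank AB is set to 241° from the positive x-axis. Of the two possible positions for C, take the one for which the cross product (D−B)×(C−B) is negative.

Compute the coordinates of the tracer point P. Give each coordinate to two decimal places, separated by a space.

A=(0,0), D=(11.00,0)
B = A + 1.00·(cos241°, sin241°) = (-0.4848, -0.8746)
|BD| = 11.5181
circle(B,9.00) ∩ circle(D,4.00): a=8.5807, h=2.7151
  candidates: C₊=(7.8649,2.4842) cross=31.273; C₋=(8.2773,-2.9303) cross=-31.273
  mode - wants cross < 0 → take C=(8.2773,-2.9303) (cross=-31.273)
ex = (C−B)/|BC| = (0.9736,-0.2284); ey = (0.2284,0.9736)
P = B + 2.37·ex + 1.71·ey = (2.2131,0.2488)

2.21 0.25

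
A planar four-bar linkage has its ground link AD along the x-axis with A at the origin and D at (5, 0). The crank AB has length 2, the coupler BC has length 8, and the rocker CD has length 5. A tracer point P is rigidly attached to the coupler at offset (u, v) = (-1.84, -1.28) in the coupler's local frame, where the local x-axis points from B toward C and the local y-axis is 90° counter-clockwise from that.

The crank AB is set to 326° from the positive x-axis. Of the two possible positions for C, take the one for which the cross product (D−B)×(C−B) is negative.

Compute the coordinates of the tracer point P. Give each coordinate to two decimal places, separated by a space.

A=(0,0), D=(5.00,0)
B = A + 2.00·(cos326°, sin326°) = (1.6581, -1.1184)
|BD| = 3.5241
circle(B,8.00) ∩ circle(D,5.00): a=7.2954, h=3.2829
  candidates: C₊=(7.5345,4.3100) cross=11.569; C₋=(9.6182,-1.9164) cross=-11.569
  mode - wants cross < 0 → take C=(9.6182,-1.9164) (cross=-11.569)
ex = (C−B)/|BC| = (0.9950,-0.0997); ey = (0.0997,0.9950)
P = B + -1.84·ex + -1.28·ey = (-0.3004,-2.2085)

-0.30 -2.21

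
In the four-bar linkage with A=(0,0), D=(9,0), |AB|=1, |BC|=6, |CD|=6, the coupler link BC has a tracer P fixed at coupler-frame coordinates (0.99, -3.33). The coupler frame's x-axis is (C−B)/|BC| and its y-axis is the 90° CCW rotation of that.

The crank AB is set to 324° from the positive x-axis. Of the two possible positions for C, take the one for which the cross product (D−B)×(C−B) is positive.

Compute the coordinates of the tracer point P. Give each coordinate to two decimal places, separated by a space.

A=(0,0), D=(9.00,0)
B = A + 1.00·(cos324°, sin324°) = (0.8090, -0.5878)
|BD| = 8.2120
circle(B,6.00) ∩ circle(D,6.00): a=4.1060, h=4.3750
  candidates: C₊=(4.5914,4.0699) cross=35.928; C₋=(5.2177,-4.6577) cross=-35.928
  mode + wants cross > 0 → take C=(4.5914,4.0699) (cross=35.928)
ex = (C−B)/|BC| = (0.6304,0.7763); ey = (-0.7763,0.6304)
P = B + 0.99·ex + -3.33·ey = (4.0181,-1.9185)

4.02 -1.92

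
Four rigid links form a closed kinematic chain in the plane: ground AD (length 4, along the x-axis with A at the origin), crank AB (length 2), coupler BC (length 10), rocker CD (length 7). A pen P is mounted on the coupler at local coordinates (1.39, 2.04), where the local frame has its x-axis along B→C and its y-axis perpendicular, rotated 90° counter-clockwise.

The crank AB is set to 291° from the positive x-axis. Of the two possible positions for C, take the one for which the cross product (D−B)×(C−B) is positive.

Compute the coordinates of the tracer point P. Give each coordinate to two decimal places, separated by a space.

A=(0,0), D=(4.00,0)
B = A + 2.00·(cos291°, sin291°) = (0.7167, -1.8672)
|BD| = 3.7771
circle(B,10.00) ∩ circle(D,7.00): a=8.6398, h=5.0352
  candidates: C₊=(5.7379,6.7808) cross=19.018; C₋=(10.7162,-1.9731) cross=-19.018
  mode + wants cross > 0 → take C=(5.7379,6.7808) (cross=19.018)
ex = (C−B)/|BC| = (0.5021,0.8648); ey = (-0.8648,0.5021)
P = B + 1.39·ex + 2.04·ey = (-0.3495,0.3592)

-0.35 0.36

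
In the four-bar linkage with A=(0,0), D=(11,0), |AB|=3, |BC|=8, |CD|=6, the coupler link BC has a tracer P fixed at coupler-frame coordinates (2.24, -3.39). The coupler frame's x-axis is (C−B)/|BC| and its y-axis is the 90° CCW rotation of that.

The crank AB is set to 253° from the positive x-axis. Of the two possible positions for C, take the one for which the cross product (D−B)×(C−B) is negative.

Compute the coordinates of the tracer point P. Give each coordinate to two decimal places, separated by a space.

0.65 -6.63

A=(0,0), D=(11.00,0)
B = A + 3.00·(cos253°, sin253°) = (-0.8771, -2.8689)
|BD| = 12.2187
circle(B,8.00) ∩ circle(D,6.00): a=7.2551, h=3.3709
  candidates: C₊=(5.3837,2.1112) cross=41.188; C₋=(6.9667,-4.4421) cross=-41.188
  mode - wants cross < 0 → take C=(6.9667,-4.4421) (cross=-41.188)
ex = (C−B)/|BC| = (0.9805,-0.1966); ey = (0.1966,0.9805)
P = B + 2.24·ex + -3.39·ey = (0.6525,-6.6332)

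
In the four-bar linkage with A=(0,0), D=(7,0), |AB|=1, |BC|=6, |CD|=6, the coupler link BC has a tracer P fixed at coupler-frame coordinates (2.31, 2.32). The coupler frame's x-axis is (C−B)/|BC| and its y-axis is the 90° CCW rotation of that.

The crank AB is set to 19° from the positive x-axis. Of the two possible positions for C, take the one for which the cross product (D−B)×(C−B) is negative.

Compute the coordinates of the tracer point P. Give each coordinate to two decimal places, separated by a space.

A=(0,0), D=(7.00,0)
B = A + 1.00·(cos19°, sin19°) = (0.9455, 0.3256)
|BD| = 6.0632
circle(B,6.00) ∩ circle(D,6.00): a=3.0316, h=5.1778
  candidates: C₊=(4.2508,5.3331) cross=31.394; C₋=(3.6947,-5.0075) cross=-31.394
  mode - wants cross < 0 → take C=(3.6947,-5.0075) (cross=-31.394)
ex = (C−B)/|BC| = (0.4582,-0.8888); ey = (0.8888,0.4582)
P = B + 2.31·ex + 2.32·ey = (4.0661,-0.6646)

4.07 -0.66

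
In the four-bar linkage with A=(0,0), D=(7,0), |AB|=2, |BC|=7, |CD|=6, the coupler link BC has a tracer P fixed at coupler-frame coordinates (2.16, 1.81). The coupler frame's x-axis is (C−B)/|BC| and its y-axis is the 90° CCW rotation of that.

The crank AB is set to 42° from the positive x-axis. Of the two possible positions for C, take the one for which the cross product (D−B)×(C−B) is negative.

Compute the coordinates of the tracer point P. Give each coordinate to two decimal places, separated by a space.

A=(0,0), D=(7.00,0)
B = A + 2.00·(cos42°, sin42°) = (1.4863, 1.3383)
|BD| = 5.6738
circle(B,7.00) ∩ circle(D,6.00): a=3.9825, h=5.7567
  candidates: C₊=(6.7143,5.9932) cross=32.662; C₋=(3.9986,-5.1954) cross=-32.662
  mode - wants cross < 0 → take C=(3.9986,-5.1954) (cross=-32.662)
ex = (C−B)/|BC| = (0.3589,-0.9334); ey = (0.9334,0.3589)
P = B + 2.16·ex + 1.81·ey = (3.9509,-0.0282)

3.95 -0.03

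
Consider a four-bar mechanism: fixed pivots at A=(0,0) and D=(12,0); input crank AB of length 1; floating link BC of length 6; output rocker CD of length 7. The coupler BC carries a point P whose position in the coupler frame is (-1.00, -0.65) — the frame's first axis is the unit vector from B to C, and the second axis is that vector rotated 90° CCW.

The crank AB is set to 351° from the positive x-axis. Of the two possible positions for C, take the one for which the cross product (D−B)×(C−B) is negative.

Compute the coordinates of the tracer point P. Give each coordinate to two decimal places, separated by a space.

A=(0,0), D=(12.00,0)
B = A + 1.00·(cos351°, sin351°) = (0.9877, -0.1564)
|BD| = 11.0134
circle(B,6.00) ∩ circle(D,7.00): a=4.9165, h=3.4392
  candidates: C₊=(5.8549,3.3522) cross=37.877; C₋=(5.9526,-3.5254) cross=-37.877
  mode - wants cross < 0 → take C=(5.9526,-3.5254) (cross=-37.877)
ex = (C−B)/|BC| = (0.8275,-0.5615); ey = (0.5615,0.8275)
P = B + -1.00·ex + -0.65·ey = (-0.2048,-0.1328)

-0.20 -0.13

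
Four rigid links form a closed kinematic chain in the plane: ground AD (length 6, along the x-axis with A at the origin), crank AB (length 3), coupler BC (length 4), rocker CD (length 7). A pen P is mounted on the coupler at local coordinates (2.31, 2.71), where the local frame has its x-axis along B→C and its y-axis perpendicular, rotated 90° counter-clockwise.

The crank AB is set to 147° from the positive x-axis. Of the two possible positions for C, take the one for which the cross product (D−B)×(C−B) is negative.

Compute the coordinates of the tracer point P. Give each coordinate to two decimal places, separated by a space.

0.94 0.78

A=(0,0), D=(6.00,0)
B = A + 3.00·(cos147°, sin147°) = (-2.5160, 1.6339)
|BD| = 8.6713
circle(B,4.00) ∩ circle(D,7.00): a=2.4329, h=3.1751
  candidates: C₊=(0.4715,4.2937) cross=27.532; C₋=(-0.7250,-1.9427) cross=-27.532
  mode - wants cross < 0 → take C=(-0.7250,-1.9427) (cross=-27.532)
ex = (C−B)/|BC| = (0.4477,-0.8942); ey = (0.8942,0.4477)
P = B + 2.31·ex + 2.71·ey = (0.9415,0.7818)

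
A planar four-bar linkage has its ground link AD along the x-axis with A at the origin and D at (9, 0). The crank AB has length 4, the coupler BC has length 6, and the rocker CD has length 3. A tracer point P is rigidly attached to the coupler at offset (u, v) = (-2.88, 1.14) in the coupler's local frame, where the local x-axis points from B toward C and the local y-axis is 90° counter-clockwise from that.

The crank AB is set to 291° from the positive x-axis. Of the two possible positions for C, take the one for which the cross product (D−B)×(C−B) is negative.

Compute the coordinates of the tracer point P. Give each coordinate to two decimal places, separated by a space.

-1.62 -3.23

A=(0,0), D=(9.00,0)
B = A + 4.00·(cos291°, sin291°) = (1.4335, -3.7343)
|BD| = 8.4379
circle(B,6.00) ∩ circle(D,3.00): a=5.8189, h=1.4632
  candidates: C₊=(6.0039,0.1530) cross=12.346; C₋=(7.2990,-2.4712) cross=-12.346
  mode - wants cross < 0 → take C=(7.2990,-2.4712) (cross=-12.346)
ex = (C−B)/|BC| = (0.9776,0.2105); ey = (-0.2105,0.9776)
P = B + -2.88·ex + 1.14·ey = (-1.6220,-3.2262)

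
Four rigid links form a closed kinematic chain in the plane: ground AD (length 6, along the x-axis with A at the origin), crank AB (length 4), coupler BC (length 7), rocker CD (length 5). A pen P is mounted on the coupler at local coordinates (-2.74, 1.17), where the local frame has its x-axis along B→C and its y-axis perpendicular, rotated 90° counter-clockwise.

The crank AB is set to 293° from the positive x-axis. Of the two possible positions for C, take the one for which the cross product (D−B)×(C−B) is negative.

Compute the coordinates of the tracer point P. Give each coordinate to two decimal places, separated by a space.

A=(0,0), D=(6.00,0)
B = A + 4.00·(cos293°, sin293°) = (1.5629, -3.6820)
|BD| = 5.7658
circle(B,7.00) ∩ circle(D,5.00): a=4.9641, h=4.9353
  candidates: C₊=(2.2314,3.2860) cross=28.456; C₋=(8.5347,-4.3099) cross=-28.456
  mode - wants cross < 0 → take C=(8.5347,-4.3099) (cross=-28.456)
ex = (C−B)/|BC| = (0.9960,-0.0897); ey = (0.0897,0.9960)
P = B + -2.74·ex + 1.17·ey = (-1.0611,-2.2710)

-1.06 -2.27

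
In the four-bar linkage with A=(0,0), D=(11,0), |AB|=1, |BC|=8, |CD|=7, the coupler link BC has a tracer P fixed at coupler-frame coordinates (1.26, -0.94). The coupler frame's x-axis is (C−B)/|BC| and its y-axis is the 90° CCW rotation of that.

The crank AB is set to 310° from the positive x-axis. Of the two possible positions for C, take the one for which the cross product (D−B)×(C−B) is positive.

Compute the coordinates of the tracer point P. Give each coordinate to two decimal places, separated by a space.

A=(0,0), D=(11.00,0)
B = A + 1.00·(cos310°, sin310°) = (0.6428, -0.7660)
|BD| = 10.3855
circle(B,8.00) ∩ circle(D,7.00): a=5.9149, h=5.3864
  candidates: C₊=(6.1443,5.0420) cross=55.941; C₋=(6.9389,-5.7015) cross=-55.941
  mode + wants cross > 0 → take C=(6.1443,5.0420) (cross=55.941)
ex = (C−B)/|BC| = (0.6877,0.7260); ey = (-0.7260,0.6877)
P = B + 1.26·ex + -0.94·ey = (2.1917,-0.4977)

2.19 -0.50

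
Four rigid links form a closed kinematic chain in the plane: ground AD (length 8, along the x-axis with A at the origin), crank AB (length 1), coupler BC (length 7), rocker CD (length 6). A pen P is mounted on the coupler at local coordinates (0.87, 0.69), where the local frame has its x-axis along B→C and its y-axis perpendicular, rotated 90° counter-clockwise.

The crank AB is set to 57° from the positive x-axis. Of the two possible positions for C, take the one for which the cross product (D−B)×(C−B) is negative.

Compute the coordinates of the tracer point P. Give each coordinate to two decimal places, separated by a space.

1.61 0.52

A=(0,0), D=(8.00,0)
B = A + 1.00·(cos57°, sin57°) = (0.5446, 0.8387)
|BD| = 7.5024
circle(B,7.00) ∩ circle(D,6.00): a=4.6176, h=5.2610
  candidates: C₊=(5.7214,5.5505) cross=39.470; C₋=(4.5452,-4.9055) cross=-39.470
  mode - wants cross < 0 → take C=(4.5452,-4.9055) (cross=-39.470)
ex = (C−B)/|BC| = (0.5715,-0.8206); ey = (0.8206,0.5715)
P = B + 0.87·ex + 0.69·ey = (1.6081,0.5191)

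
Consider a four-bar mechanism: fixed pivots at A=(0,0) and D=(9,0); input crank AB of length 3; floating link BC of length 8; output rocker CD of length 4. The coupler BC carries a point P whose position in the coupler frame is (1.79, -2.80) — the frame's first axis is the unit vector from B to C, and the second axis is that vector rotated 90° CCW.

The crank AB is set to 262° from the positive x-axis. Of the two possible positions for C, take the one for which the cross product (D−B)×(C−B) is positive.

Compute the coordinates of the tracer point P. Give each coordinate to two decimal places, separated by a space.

2.76 -3.94

A=(0,0), D=(9.00,0)
B = A + 3.00·(cos262°, sin262°) = (-0.4175, -2.9708)
|BD| = 9.8750
circle(B,8.00) ∩ circle(D,4.00): a=7.3679, h=3.1168
  candidates: C₊=(5.6714,2.2182) cross=30.778; C₋=(7.5467,-3.7266) cross=-30.778
  mode + wants cross > 0 → take C=(5.6714,2.2182) (cross=30.778)
ex = (C−B)/|BC| = (0.7611,0.6486); ey = (-0.6486,0.7611)
P = B + 1.79·ex + -2.80·ey = (2.7610,-3.9409)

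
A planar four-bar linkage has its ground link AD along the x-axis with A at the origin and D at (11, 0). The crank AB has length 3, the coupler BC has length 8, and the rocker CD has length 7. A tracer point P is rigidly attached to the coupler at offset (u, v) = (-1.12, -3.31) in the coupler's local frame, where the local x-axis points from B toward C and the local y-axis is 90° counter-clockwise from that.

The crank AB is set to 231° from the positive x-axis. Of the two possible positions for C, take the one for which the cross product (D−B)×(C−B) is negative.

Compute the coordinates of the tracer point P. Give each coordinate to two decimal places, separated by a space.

A=(0,0), D=(11.00,0)
B = A + 3.00·(cos231°, sin231°) = (-1.8880, -2.3314)
|BD| = 13.0971
circle(B,8.00) ∩ circle(D,7.00): a=7.1212, h=3.6453
  candidates: C₊=(4.4706,2.5233) cross=47.743; C₋=(5.7684,-4.6509) cross=-47.743
  mode - wants cross < 0 → take C=(5.7684,-4.6509) (cross=-47.743)
ex = (C−B)/|BC| = (0.9570,-0.2899); ey = (0.2899,0.9570)
P = B + -1.12·ex + -3.31·ey = (-3.9195,-5.1745)

-3.92 -5.17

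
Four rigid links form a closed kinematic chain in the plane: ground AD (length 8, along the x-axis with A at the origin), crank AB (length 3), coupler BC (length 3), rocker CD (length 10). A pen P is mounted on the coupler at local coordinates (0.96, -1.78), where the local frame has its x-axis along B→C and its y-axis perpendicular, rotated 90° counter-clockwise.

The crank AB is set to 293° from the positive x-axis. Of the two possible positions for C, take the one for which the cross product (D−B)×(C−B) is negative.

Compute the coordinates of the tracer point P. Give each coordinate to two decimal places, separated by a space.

-0.84 -2.55

A=(0,0), D=(8.00,0)
B = A + 3.00·(cos293°, sin293°) = (1.1722, -2.7615)
|BD| = 7.3651
circle(B,3.00) ∩ circle(D,10.00): a=-2.4952, h=1.6655
  candidates: C₊=(-1.7655,-2.1531) cross=12.267; C₋=(-0.5165,-5.2411) cross=-12.267
  mode - wants cross < 0 → take C=(-0.5165,-5.2411) (cross=-12.267)
ex = (C−B)/|BC| = (-0.5629,-0.8265); ey = (0.8265,-0.5629)
P = B + 0.96·ex + -1.78·ey = (-0.8394,-2.5530)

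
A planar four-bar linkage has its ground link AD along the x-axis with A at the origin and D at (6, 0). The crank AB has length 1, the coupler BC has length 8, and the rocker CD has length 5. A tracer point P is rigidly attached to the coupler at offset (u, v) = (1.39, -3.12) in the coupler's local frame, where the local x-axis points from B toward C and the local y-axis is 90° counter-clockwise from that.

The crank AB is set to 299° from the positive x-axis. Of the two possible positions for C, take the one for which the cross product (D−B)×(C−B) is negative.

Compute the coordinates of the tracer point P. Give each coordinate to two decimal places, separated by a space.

0.17 -4.28

A=(0,0), D=(6.00,0)
B = A + 1.00·(cos299°, sin299°) = (0.4848, -0.8746)
|BD| = 5.5841
circle(B,8.00) ∩ circle(D,5.00): a=6.2841, h=4.9508
  candidates: C₊=(5.9159,4.9993) cross=27.646; C₋=(7.4668,-4.7800) cross=-27.646
  mode - wants cross < 0 → take C=(7.4668,-4.7800) (cross=-27.646)
ex = (C−B)/|BC| = (0.8727,-0.4882); ey = (0.4882,0.8727)
P = B + 1.39·ex + -3.12·ey = (0.1748,-4.2761)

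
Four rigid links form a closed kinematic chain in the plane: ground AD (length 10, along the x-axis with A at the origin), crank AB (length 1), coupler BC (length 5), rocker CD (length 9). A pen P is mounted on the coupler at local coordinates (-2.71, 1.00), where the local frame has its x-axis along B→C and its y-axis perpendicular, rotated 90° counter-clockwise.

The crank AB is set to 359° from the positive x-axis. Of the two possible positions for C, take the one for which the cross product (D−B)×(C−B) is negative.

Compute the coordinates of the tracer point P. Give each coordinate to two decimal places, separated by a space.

A=(0,0), D=(10.00,0)
B = A + 1.00·(cos359°, sin359°) = (0.9998, -0.0175)
|BD| = 9.0002
circle(B,5.00) ∩ circle(D,9.00): a=1.3890, h=4.8032
  candidates: C₊=(2.3796,4.7884) cross=43.229; C₋=(2.3982,-4.8179) cross=-43.229
  mode - wants cross < 0 → take C=(2.3982,-4.8179) (cross=-43.229)
ex = (C−B)/|BC| = (0.2797,-0.9601); ey = (0.9601,0.2797)
P = B + -2.71·ex + 1.00·ey = (1.2020,2.8641)

1.20 2.86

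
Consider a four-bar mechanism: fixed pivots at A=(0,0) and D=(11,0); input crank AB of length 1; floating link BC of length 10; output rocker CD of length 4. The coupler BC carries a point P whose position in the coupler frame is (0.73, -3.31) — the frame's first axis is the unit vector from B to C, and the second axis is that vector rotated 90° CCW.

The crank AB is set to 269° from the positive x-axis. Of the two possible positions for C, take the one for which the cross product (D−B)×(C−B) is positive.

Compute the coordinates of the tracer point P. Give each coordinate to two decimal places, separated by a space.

A=(0,0), D=(11.00,0)
B = A + 1.00·(cos269°, sin269°) = (-0.0175, -0.9998)
|BD| = 11.0627
circle(B,10.00) ∩ circle(D,4.00): a=9.3279, h=3.6042
  candidates: C₊=(8.9465,3.4327) cross=39.872; C₋=(9.5980,-3.7463) cross=-39.872
  mode + wants cross > 0 → take C=(8.9465,3.4327) (cross=39.872)
ex = (C−B)/|BC| = (0.8964,0.4433); ey = (-0.4433,0.8964)
P = B + 0.73·ex + -3.31·ey = (2.1041,-3.6433)

2.10 -3.64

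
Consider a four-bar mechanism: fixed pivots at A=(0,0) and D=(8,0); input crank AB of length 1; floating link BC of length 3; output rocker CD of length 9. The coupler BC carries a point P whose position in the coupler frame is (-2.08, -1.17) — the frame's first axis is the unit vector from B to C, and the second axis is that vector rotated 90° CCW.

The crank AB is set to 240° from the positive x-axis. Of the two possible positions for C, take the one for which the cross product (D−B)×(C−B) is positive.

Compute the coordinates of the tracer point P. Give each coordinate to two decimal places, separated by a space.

0.84 -2.84

A=(0,0), D=(8.00,0)
B = A + 1.00·(cos240°, sin240°) = (-0.5000, -0.8660)
|BD| = 8.5440
circle(B,3.00) ∩ circle(D,9.00): a=0.0585, h=2.9994
  candidates: C₊=(-0.7458,2.1239) cross=25.627; C₋=(-0.1378,-3.8441) cross=-25.627
  mode + wants cross > 0 → take C=(-0.7458,2.1239) (cross=25.627)
ex = (C−B)/|BC| = (-0.0819,0.9966); ey = (-0.9966,-0.0819)
P = B + -2.08·ex + -1.17·ey = (0.8365,-2.8432)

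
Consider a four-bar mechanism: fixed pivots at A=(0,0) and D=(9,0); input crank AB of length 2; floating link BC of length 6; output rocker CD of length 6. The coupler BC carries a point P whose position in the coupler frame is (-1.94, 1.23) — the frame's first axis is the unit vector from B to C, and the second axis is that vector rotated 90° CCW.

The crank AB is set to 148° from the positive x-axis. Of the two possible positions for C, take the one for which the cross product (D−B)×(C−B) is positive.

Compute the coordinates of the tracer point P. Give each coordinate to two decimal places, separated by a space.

-3.95 1.52

A=(0,0), D=(9.00,0)
B = A + 2.00·(cos148°, sin148°) = (-1.6961, 1.0598)
|BD| = 10.7485
circle(B,6.00) ∩ circle(D,6.00): a=5.3742, h=2.6679
  candidates: C₊=(3.9150,3.1848) cross=28.676; C₋=(3.3889,-2.1250) cross=-28.676
  mode + wants cross > 0 → take C=(3.9150,3.1848) (cross=28.676)
ex = (C−B)/|BC| = (0.9352,0.3542); ey = (-0.3542,0.9352)
P = B + -1.94·ex + 1.23·ey = (-3.9460,1.5230)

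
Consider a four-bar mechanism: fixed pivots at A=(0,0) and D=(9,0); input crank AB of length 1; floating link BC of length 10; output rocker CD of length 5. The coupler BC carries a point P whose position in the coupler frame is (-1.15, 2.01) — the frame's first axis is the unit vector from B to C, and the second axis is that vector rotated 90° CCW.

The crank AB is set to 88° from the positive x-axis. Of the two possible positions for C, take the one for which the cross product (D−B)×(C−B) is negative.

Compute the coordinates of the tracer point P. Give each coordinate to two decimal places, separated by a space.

0.30 3.30

A=(0,0), D=(9.00,0)
B = A + 1.00·(cos88°, sin88°) = (0.0349, 0.9994)
|BD| = 9.0206
circle(B,10.00) ∩ circle(D,5.00): a=8.6675, h=4.9875
  candidates: C₊=(9.2016,4.9959) cross=44.991; C₋=(8.0964,-4.9177) cross=-44.991
  mode - wants cross < 0 → take C=(8.0964,-4.9177) (cross=-44.991)
ex = (C−B)/|BC| = (0.8062,-0.5917); ey = (0.5917,0.8062)
P = B + -1.15·ex + 2.01·ey = (0.2972,3.3002)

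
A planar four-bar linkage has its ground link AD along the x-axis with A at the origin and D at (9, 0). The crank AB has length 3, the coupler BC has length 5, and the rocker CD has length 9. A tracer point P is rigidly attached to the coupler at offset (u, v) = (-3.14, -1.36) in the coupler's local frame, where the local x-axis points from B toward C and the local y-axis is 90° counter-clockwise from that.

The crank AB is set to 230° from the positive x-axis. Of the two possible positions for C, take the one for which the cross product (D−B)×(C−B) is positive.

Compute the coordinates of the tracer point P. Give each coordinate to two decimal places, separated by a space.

A=(0,0), D=(9.00,0)
B = A + 3.00·(cos230°, sin230°) = (-1.9284, -2.2981)
|BD| = 11.1674
circle(B,5.00) ∩ circle(D,9.00): a=3.0764, h=3.9415
  candidates: C₊=(0.2711,2.1921) cross=44.017; C₋=(1.8933,-5.5222) cross=-44.017
  mode + wants cross > 0 → take C=(0.2711,2.1921) (cross=44.017)
ex = (C−B)/|BC| = (0.4399,0.8981); ey = (-0.8981,0.4399)
P = B + -3.14·ex + -1.36·ey = (-2.0882,-5.7163)

-2.09 -5.72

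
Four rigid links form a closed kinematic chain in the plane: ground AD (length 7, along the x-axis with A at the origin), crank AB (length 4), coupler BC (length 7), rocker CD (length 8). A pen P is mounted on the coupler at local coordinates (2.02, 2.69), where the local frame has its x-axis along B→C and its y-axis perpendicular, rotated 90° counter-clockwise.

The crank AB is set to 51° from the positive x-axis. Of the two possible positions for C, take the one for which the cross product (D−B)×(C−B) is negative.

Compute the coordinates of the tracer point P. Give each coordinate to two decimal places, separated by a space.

4.17 0.18

A=(0,0), D=(7.00,0)
B = A + 4.00·(cos51°, sin51°) = (2.5173, 3.1086)
|BD| = 5.4551
circle(B,7.00) ∩ circle(D,8.00): a=1.3527, h=6.8681
  candidates: C₊=(7.5426,7.9816) cross=37.466; C₋=(-0.2849,-3.3061) cross=-37.466
  mode - wants cross < 0 → take C=(-0.2849,-3.3061) (cross=-37.466)
ex = (C−B)/|BC| = (-0.4003,-0.9164); ey = (0.9164,-0.4003)
P = B + 2.02·ex + 2.69·ey = (4.1737,0.1807)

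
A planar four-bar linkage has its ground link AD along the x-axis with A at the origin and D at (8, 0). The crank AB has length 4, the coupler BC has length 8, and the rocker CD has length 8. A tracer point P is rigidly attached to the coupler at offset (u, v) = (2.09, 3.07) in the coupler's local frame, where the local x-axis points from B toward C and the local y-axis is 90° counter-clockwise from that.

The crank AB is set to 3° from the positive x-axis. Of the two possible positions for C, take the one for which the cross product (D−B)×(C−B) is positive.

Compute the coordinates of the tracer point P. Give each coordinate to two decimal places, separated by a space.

1.70 3.13

A=(0,0), D=(8.00,0)
B = A + 4.00·(cos3°, sin3°) = (3.9945, 0.2093)
|BD| = 4.0109
circle(B,8.00) ∩ circle(D,8.00): a=2.0055, h=7.7446
  candidates: C₊=(6.4015,7.8387) cross=31.063; C₋=(5.5930,-7.6293) cross=-31.063
  mode + wants cross > 0 → take C=(6.4015,7.8387) (cross=31.063)
ex = (C−B)/|BC| = (0.3009,0.9537); ey = (-0.9537,0.3009)
P = B + 2.09·ex + 3.07·ey = (1.6956,3.1262)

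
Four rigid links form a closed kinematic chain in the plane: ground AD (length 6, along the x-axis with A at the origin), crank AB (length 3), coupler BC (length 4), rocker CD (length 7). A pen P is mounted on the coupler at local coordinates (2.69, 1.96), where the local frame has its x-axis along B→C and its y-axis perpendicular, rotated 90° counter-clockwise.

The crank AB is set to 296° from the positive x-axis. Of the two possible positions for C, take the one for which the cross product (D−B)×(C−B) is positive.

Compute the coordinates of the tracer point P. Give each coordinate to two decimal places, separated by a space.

-1.83 -1.61

A=(0,0), D=(6.00,0)
B = A + 3.00·(cos296°, sin296°) = (1.3151, -2.6964)
|BD| = 5.4054
circle(B,4.00) ∩ circle(D,7.00): a=-0.3498, h=3.9847
  candidates: C₊=(-0.9757,0.5827) cross=21.539; C₋=(2.9996,-6.3244) cross=-21.539
  mode + wants cross > 0 → take C=(-0.9757,0.5827) (cross=21.539)
ex = (C−B)/|BC| = (-0.5727,0.8198); ey = (-0.8198,-0.5727)
P = B + 2.69·ex + 1.96·ey = (-1.8322,-1.6137)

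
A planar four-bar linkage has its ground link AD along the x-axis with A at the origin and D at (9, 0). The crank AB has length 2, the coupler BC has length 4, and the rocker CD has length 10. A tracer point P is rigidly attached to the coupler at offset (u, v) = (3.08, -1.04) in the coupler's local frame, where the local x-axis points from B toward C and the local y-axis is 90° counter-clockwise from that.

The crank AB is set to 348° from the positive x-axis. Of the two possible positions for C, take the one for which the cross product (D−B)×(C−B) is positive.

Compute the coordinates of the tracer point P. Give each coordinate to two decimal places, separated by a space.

0.74 2.60

A=(0,0), D=(9.00,0)
B = A + 2.00·(cos348°, sin348°) = (1.9563, -0.4158)
|BD| = 7.0560
circle(B,4.00) ∩ circle(D,10.00): a=-2.4244, h=3.1815
  candidates: C₊=(-0.6514,2.6173) cross=22.449; C₋=(-0.2764,-3.7347) cross=-22.449
  mode + wants cross > 0 → take C=(-0.6514,2.6173) (cross=22.449)
ex = (C−B)/|BC| = (-0.6519,0.7583); ey = (-0.7583,-0.6519)
P = B + 3.08·ex + -1.04·ey = (0.7370,2.5977)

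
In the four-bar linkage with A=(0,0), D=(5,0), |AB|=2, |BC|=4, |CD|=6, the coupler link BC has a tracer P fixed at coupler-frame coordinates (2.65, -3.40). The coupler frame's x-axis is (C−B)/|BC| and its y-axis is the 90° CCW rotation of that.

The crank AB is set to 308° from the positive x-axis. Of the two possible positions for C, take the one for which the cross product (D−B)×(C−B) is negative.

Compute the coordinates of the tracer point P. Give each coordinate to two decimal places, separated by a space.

A=(0,0), D=(5.00,0)
B = A + 2.00·(cos308°, sin308°) = (1.2313, -1.5760)
|BD| = 4.0849
circle(B,4.00) ∩ circle(D,6.00): a=-0.4055, h=3.9794
  candidates: C₊=(-0.6781,1.9388) cross=16.256; C₋=(2.3925,-5.4038) cross=-16.256
  mode - wants cross < 0 → take C=(2.3925,-5.4038) (cross=-16.256)
ex = (C−B)/|BC| = (0.2903,-0.9569); ey = (0.9569,0.2903)
P = B + 2.65·ex + -3.40·ey = (-1.2530,-5.0989)

-1.25 -5.10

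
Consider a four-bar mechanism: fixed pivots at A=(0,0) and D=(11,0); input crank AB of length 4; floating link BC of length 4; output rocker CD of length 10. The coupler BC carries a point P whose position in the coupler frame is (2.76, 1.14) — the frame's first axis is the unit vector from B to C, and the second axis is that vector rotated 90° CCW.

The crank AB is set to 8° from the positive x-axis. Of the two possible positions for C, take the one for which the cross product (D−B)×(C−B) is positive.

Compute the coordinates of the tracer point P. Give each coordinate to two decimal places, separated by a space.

A=(0,0), D=(11.00,0)
B = A + 4.00·(cos8°, sin8°) = (3.9611, 0.5567)
|BD| = 7.0609
circle(B,4.00) ∩ circle(D,10.00): a=-2.4178, h=3.1866
  candidates: C₊=(1.8020,3.9240) cross=22.500; C₋=(1.2996,-2.4293) cross=-22.500
  mode + wants cross > 0 → take C=(1.8020,3.9240) (cross=22.500)
ex = (C−B)/|BC| = (-0.5398,0.8418); ey = (-0.8418,-0.5398)
P = B + 2.76·ex + 1.14·ey = (1.5117,2.2648)

1.51 2.26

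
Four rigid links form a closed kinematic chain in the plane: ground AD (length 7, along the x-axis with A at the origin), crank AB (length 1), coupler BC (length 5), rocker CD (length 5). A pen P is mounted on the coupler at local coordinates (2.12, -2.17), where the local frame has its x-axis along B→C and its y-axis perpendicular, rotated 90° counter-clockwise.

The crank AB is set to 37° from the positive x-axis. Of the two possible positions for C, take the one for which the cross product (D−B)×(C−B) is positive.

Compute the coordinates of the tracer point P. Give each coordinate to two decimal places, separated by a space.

3.83 0.62

A=(0,0), D=(7.00,0)
B = A + 1.00·(cos37°, sin37°) = (0.7986, 0.6018)
|BD| = 6.2305
circle(B,5.00) ∩ circle(D,5.00): a=3.1152, h=3.9109
  candidates: C₊=(4.2771,4.1935) cross=24.367; C₋=(3.5216,-3.5917) cross=-24.367
  mode + wants cross > 0 → take C=(4.2771,4.1935) (cross=24.367)
ex = (C−B)/|BC| = (0.6957,0.7183); ey = (-0.7183,0.6957)
P = B + 2.12·ex + -2.17·ey = (3.8323,0.6151)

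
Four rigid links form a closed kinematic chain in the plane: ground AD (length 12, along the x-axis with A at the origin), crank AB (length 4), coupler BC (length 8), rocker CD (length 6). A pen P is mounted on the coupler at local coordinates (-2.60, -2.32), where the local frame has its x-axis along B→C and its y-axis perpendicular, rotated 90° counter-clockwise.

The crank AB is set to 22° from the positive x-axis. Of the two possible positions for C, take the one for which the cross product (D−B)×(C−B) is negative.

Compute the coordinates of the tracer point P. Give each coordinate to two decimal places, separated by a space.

0.29 2.18

A=(0,0), D=(12.00,0)
B = A + 4.00·(cos22°, sin22°) = (3.7087, 1.4984)
|BD| = 8.4256
circle(B,8.00) ∩ circle(D,6.00): a=5.8744, h=5.4306
  candidates: C₊=(10.4553,5.7977) cross=45.756; C₋=(8.5237,-4.8903) cross=-45.756
  mode - wants cross < 0 → take C=(8.5237,-4.8903) (cross=-45.756)
ex = (C−B)/|BC| = (0.6019,-0.7986); ey = (0.7986,0.6019)
P = B + -2.60·ex + -2.32·ey = (0.2911,2.1784)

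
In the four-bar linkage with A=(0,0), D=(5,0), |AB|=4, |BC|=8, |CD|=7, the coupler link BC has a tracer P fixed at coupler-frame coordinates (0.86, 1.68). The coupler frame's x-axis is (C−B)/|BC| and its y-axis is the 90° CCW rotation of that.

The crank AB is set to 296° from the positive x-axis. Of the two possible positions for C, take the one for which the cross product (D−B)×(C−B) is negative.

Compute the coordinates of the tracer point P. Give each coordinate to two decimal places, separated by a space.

A=(0,0), D=(5.00,0)
B = A + 4.00·(cos296°, sin296°) = (1.7535, -3.5952)
|BD| = 4.8441
circle(B,8.00) ∩ circle(D,7.00): a=3.9703, h=6.9453
  candidates: C₊=(-0.7402,4.0062) cross=33.643; C₋=(9.5690,-5.3032) cross=-33.643
  mode - wants cross < 0 → take C=(9.5690,-5.3032) (cross=-33.643)
ex = (C−B)/|BC| = (0.9769,-0.2135); ey = (0.2135,0.9769)
P = B + 0.86·ex + 1.68·ey = (2.9523,-2.1375)

2.95 -2.14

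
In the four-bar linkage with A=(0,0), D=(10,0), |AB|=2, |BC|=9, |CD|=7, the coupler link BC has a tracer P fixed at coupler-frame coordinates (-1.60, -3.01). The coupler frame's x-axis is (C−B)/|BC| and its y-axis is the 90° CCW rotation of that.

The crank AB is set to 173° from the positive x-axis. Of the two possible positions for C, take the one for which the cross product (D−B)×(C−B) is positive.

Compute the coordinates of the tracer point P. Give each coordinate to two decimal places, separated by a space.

-1.61 -3.14

A=(0,0), D=(10.00,0)
B = A + 2.00·(cos173°, sin173°) = (-1.9851, 0.2437)
|BD| = 11.9876
circle(B,9.00) ∩ circle(D,7.00): a=7.3285, h=5.2243
  candidates: C₊=(5.4481,5.3179) cross=62.626; C₋=(5.2357,-5.1285) cross=-62.626
  mode + wants cross > 0 → take C=(5.4481,5.3179) (cross=62.626)
ex = (C−B)/|BC| = (0.8259,0.5638); ey = (-0.5638,0.8259)
P = B + -1.60·ex + -3.01·ey = (-1.6095,-3.1443)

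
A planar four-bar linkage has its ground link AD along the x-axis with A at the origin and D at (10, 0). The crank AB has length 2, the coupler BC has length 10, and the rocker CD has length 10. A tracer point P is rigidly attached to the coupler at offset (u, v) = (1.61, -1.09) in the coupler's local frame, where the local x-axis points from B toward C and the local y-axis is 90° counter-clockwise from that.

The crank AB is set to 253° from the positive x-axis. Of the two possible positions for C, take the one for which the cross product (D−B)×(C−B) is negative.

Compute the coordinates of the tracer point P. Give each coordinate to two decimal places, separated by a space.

A=(0,0), D=(10.00,0)
B = A + 2.00·(cos253°, sin253°) = (-0.5847, -1.9126)
|BD| = 10.7562
circle(B,10.00) ∩ circle(D,10.00): a=5.3781, h=8.4307
  candidates: C₊=(3.2085,7.3400) cross=90.682; C₋=(6.2067,-9.2526) cross=-90.682
  mode - wants cross < 0 → take C=(6.2067,-9.2526) (cross=-90.682)
ex = (C−B)/|BC| = (0.6791,-0.7340); ey = (0.7340,0.6791)
P = B + 1.61·ex + -1.09·ey = (-0.2914,-3.8346)

-0.29 -3.83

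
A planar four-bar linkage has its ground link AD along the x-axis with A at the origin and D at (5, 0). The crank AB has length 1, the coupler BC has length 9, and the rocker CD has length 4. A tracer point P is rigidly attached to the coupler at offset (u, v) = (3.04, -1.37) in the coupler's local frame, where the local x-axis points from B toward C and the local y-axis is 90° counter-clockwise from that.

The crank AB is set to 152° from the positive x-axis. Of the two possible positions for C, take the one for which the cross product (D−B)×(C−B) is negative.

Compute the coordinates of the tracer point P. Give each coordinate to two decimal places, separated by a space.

A=(0,0), D=(5.00,0)
B = A + 1.00·(cos152°, sin152°) = (-0.8829, 0.4695)
|BD| = 5.9017
circle(B,9.00) ∩ circle(D,4.00): a=8.4578, h=3.0767
  candidates: C₊=(7.7928,2.8636) cross=18.158; C₋=(7.3033,-3.2703) cross=-18.158
  mode - wants cross < 0 → take C=(7.3033,-3.2703) (cross=-18.158)
ex = (C−B)/|BC| = (0.9096,-0.4155); ey = (0.4155,0.9096)
P = B + 3.04·ex + -1.37·ey = (1.3129,-2.0399)

1.31 -2.04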